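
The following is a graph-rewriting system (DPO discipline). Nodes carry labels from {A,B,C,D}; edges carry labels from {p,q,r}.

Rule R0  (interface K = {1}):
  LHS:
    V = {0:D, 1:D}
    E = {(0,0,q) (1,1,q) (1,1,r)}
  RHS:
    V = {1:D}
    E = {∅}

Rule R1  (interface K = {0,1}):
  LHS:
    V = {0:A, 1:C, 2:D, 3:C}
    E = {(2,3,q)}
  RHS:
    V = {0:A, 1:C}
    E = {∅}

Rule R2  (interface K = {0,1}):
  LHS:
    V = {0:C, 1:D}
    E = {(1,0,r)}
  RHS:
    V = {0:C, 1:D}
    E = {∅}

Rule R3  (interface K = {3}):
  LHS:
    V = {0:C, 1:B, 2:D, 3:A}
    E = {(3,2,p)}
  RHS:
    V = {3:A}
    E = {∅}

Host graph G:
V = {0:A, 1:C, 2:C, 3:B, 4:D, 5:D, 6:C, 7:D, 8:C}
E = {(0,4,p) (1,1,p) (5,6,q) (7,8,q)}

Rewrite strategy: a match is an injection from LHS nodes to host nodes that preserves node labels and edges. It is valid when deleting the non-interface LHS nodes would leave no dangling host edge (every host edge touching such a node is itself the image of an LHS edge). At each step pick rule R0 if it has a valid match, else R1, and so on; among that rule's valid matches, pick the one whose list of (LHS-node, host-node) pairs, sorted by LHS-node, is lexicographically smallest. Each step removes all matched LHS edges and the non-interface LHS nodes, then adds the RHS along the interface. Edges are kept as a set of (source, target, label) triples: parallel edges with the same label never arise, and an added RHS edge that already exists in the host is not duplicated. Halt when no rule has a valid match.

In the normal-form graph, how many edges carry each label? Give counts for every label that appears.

Answer: p:1

Rewrite trace:
initial: |V|=9 |E|=4  E = 0-p->4 1-p->1 5-q->6 7-q->8
step 1: apply R1 at {0↦0, 1↦1, 2↦5, 3↦6}  → |V|=7 |E|=3  E = 0-p->4 1-p->1 7-q->8
step 2: apply R1 at {0↦0, 1↦1, 2↦7, 3↦8}  → |V|=5 |E|=2  E = 0-p->4 1-p->1
step 3: apply R3 at {0↦2, 1↦3, 2↦4, 3↦0}  → |V|=2 |E|=1  E = 1-p->1
final graph: no rule applies after step 3
NF edges: [(1, 1, 'p')]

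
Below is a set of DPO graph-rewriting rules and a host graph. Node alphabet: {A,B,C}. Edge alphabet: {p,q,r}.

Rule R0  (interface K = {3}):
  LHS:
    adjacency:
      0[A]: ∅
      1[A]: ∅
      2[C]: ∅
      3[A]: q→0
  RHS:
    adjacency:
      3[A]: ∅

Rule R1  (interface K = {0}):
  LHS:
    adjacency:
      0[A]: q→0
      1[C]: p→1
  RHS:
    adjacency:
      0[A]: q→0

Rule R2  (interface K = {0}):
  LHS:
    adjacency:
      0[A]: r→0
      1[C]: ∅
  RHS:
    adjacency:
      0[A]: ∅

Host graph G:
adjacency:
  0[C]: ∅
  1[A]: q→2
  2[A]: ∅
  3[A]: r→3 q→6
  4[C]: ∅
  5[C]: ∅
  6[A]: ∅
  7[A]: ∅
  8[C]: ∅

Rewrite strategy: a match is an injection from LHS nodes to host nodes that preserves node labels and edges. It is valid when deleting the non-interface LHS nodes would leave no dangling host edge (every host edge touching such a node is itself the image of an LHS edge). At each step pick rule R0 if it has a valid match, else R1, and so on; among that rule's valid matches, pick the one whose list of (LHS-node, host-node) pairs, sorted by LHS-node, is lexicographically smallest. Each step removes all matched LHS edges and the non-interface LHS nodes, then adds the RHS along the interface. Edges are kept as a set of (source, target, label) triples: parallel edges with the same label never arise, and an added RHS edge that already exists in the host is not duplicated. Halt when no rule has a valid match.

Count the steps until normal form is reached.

Answer: 3

Derivation:
start.  V:9 E:3  edges: 1-q->2 3-r->3 3-q->6
1. fire R0 via {0↦2, 1↦7, 2↦0, 3↦1}  →  V:6 E:2  edges: 3-r->3 3-q->6
2. fire R0 via {0↦6, 1↦1, 2↦4, 3↦3}  →  V:3 E:1  edges: 3-r->3
3. fire R2 via {0↦3, 1↦5}  →  V:2 E:0  edges: ∅
halt: no rule applies after step 3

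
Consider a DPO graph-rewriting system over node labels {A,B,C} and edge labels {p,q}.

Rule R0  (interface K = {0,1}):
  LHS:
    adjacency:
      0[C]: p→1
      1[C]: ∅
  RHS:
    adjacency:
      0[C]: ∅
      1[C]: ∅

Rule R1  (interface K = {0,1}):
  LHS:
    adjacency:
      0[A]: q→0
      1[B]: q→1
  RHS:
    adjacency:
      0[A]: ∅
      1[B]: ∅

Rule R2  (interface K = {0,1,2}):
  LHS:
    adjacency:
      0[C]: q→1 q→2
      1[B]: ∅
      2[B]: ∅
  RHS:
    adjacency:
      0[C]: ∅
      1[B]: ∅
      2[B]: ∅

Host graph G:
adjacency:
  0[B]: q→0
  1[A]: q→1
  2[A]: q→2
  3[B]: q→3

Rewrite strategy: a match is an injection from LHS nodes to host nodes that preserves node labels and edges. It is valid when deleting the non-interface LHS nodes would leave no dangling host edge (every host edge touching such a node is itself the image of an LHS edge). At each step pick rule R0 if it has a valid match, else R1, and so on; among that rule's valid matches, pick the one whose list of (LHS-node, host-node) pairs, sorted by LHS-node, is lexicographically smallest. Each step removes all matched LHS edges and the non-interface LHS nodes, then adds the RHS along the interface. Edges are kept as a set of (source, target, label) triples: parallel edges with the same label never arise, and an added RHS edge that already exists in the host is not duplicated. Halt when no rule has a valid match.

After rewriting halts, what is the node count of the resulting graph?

[0] host  ⇒  4 nodes, 4 edges  {0-q->0 1-q->1 2-q->2 3-q->3}
[1] R1 @ {0↦1, 1↦0}  ⇒  4 nodes, 2 edges  {2-q->2 3-q->3}
[2] R1 @ {0↦2, 1↦3}  ⇒  4 nodes, 0 edges  {∅}
final graph: no rule applies after step 2
NF nodes: {0:B, 1:A, 2:A, 3:B}

Answer: 4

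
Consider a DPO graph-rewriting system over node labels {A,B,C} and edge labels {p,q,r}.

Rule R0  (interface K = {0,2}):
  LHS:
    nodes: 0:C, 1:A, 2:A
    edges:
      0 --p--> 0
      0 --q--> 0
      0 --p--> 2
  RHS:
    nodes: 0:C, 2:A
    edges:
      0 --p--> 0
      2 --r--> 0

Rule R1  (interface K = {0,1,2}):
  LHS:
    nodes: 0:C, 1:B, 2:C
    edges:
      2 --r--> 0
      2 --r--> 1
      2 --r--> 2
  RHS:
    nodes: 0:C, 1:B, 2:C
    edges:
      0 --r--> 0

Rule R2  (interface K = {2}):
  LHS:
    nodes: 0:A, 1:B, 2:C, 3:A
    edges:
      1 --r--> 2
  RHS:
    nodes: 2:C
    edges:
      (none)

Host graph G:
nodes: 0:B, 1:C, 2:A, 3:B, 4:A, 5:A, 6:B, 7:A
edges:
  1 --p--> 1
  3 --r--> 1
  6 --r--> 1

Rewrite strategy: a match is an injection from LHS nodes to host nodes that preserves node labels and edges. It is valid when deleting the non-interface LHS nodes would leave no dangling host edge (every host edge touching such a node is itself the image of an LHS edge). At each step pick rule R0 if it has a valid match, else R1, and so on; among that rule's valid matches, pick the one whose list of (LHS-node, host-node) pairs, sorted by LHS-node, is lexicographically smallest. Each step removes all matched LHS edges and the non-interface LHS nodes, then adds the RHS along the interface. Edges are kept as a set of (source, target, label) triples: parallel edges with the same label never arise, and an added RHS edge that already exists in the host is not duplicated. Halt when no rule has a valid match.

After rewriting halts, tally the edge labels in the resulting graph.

start.  V:8 E:3  edges: 1-p->1 3-r->1 6-r->1
1. fire R2 via {0↦2, 1↦3, 2↦1, 3↦4}  →  V:5 E:2  edges: 1-p->1 6-r->1
2. fire R2 via {0↦5, 1↦6, 2↦1, 3↦7}  →  V:2 E:1  edges: 1-p->1
normal form: no rule applies after step 2
NF edges: [(1, 1, 'p')]

Answer: p:1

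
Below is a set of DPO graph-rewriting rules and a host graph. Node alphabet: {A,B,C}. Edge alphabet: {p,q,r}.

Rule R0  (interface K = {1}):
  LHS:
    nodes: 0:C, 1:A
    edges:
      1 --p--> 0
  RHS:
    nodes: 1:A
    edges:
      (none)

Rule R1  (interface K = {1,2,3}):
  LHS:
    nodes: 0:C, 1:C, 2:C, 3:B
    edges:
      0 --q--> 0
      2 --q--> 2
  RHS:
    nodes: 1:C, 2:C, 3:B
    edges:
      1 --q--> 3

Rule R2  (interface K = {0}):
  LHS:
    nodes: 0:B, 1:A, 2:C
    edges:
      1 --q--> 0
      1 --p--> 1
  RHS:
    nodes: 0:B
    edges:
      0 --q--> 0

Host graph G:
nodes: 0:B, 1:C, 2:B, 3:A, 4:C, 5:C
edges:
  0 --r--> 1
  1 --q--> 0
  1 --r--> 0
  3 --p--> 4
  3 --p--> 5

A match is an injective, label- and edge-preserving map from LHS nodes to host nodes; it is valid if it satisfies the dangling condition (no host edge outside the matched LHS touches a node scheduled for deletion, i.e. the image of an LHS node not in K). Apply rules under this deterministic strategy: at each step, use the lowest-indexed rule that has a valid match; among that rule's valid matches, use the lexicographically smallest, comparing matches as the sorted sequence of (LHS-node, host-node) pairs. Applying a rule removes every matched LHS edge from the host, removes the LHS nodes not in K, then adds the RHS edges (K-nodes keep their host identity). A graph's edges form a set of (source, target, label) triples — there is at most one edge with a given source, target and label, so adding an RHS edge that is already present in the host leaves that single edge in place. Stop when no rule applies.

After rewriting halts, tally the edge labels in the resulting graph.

initial: |V|=6 |E|=5  E = 0-r->1 1-q->0 1-r->0 3-p->4 3-p->5
step 1: apply R0 at {0↦4, 1↦3}  → |V|=5 |E|=4  E = 0-r->1 1-q->0 1-r->0 3-p->5
step 2: apply R0 at {0↦5, 1↦3}  → |V|=4 |E|=3  E = 0-r->1 1-q->0 1-r->0
normal form: no rule applies after step 2
NF edges: [(0, 1, 'r'), (1, 0, 'q'), (1, 0, 'r')]

Answer: q:1 r:2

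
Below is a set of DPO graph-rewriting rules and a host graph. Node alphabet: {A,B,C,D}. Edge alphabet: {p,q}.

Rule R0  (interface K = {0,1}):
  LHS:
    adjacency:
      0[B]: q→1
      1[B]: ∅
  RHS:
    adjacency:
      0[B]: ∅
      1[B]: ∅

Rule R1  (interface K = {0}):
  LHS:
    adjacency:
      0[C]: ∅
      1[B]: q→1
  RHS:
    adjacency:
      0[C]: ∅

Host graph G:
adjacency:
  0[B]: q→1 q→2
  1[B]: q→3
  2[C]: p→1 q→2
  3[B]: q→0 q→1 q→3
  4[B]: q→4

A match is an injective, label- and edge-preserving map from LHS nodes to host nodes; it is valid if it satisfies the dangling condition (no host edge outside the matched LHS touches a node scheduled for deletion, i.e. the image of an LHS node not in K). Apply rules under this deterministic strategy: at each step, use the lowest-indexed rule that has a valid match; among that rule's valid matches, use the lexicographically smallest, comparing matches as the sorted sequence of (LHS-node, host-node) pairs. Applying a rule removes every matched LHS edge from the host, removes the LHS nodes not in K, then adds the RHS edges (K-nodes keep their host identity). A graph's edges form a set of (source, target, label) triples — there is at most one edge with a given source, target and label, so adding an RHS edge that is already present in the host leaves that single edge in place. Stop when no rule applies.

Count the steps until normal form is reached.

Answer: 6

Steps:
start.  V:5 E:9  edges: 0-q->1 0-q->2 1-q->3 2-p->1 2-q->2 3-q->0 3-q->1 3-q->3 4-q->4
1. fire R0 via {0↦0, 1↦1}  →  V:5 E:8  edges: 0-q->2 1-q->3 2-p->1 2-q->2 3-q->0 3-q->1 3-q->3 4-q->4
2. fire R0 via {0↦1, 1↦3}  →  V:5 E:7  edges: 0-q->2 2-p->1 2-q->2 3-q->0 3-q->1 3-q->3 4-q->4
3. fire R0 via {0↦3, 1↦0}  →  V:5 E:6  edges: 0-q->2 2-p->1 2-q->2 3-q->1 3-q->3 4-q->4
4. fire R0 via {0↦3, 1↦1}  →  V:5 E:5  edges: 0-q->2 2-p->1 2-q->2 3-q->3 4-q->4
5. fire R1 via {0↦2, 1↦3}  →  V:4 E:4  edges: 0-q->2 2-p->1 2-q->2 4-q->4
6. fire R1 via {0↦2, 1↦4}  →  V:3 E:3  edges: 0-q->2 2-p->1 2-q->2
halt: no rule applies after step 6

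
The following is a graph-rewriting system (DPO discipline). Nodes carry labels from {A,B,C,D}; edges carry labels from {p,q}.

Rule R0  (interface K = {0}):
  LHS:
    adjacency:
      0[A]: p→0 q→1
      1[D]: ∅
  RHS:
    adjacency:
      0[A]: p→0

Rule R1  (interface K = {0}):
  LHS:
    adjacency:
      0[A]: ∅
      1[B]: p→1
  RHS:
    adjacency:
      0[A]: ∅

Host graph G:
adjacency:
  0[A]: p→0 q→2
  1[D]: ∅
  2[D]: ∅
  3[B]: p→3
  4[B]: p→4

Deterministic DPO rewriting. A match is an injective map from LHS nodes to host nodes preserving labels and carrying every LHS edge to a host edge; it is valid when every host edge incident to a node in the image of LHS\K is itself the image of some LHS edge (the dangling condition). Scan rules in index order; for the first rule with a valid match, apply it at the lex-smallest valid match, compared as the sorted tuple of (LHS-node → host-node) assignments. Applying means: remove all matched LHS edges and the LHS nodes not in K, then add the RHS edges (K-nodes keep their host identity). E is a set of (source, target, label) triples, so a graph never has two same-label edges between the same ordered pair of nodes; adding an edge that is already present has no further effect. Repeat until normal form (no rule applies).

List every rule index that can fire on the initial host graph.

R0: 1 valid match — {0↦0, 1↦2}
R1: 2 valid matches — {0↦0, 1↦3}, {0↦0, 1↦4}

Answer: [R0,R1]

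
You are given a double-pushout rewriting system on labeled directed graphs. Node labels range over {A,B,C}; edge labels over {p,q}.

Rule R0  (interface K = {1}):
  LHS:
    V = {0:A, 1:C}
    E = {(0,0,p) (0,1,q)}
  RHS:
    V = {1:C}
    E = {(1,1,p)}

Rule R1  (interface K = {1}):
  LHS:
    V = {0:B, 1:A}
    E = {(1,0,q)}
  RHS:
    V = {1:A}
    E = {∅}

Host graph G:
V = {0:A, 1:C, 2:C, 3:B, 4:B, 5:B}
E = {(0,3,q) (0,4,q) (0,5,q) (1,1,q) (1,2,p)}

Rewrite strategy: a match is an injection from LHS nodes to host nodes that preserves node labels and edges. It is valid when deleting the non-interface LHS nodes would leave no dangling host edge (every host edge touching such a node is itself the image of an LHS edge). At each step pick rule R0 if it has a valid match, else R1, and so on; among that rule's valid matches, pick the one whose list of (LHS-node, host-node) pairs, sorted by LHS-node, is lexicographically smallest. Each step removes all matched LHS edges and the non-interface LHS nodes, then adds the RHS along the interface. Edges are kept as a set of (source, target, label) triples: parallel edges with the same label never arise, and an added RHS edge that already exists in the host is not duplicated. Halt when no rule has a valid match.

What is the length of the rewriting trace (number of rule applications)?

initial: |V|=6 |E|=5  E = 0-q->3 0-q->4 0-q->5 1-q->1 1-p->2
step 1: apply R1 at {0↦3, 1↦0}  → |V|=5 |E|=4  E = 0-q->4 0-q->5 1-q->1 1-p->2
step 2: apply R1 at {0↦4, 1↦0}  → |V|=4 |E|=3  E = 0-q->5 1-q->1 1-p->2
step 3: apply R1 at {0↦5, 1↦0}  → |V|=3 |E|=2  E = 1-q->1 1-p->2
final graph: no rule applies after step 3

Answer: 3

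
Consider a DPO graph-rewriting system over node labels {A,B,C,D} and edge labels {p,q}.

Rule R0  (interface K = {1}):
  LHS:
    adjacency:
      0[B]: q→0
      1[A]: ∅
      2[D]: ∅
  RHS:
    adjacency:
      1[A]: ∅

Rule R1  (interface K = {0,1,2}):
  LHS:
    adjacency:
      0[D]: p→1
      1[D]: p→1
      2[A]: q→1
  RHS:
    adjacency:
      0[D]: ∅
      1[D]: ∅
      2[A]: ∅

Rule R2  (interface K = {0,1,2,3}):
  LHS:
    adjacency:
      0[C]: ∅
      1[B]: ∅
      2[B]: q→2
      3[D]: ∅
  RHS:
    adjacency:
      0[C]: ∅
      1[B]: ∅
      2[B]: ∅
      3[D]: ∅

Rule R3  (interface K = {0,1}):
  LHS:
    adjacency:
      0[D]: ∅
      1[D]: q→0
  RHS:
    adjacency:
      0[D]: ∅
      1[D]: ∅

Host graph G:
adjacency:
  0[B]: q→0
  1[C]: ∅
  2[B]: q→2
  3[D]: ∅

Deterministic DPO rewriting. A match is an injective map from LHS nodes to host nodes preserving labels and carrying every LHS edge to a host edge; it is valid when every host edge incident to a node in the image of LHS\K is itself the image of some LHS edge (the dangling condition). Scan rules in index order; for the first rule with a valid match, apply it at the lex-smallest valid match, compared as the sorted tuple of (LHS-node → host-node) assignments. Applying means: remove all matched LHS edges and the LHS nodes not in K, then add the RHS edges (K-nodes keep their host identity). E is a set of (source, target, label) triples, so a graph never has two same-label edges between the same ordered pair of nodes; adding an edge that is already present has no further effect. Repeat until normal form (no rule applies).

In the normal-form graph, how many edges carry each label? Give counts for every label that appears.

[0] host  ⇒  4 nodes, 2 edges  {0-q->0 2-q->2}
[1] R2 @ {0↦1, 1↦0, 2↦2, 3↦3}  ⇒  4 nodes, 1 edges  {0-q->0}
[2] R2 @ {0↦1, 1↦2, 2↦0, 3↦3}  ⇒  4 nodes, 0 edges  {∅}
final graph: no rule applies after step 2
NF edges: []

Answer: (no edges)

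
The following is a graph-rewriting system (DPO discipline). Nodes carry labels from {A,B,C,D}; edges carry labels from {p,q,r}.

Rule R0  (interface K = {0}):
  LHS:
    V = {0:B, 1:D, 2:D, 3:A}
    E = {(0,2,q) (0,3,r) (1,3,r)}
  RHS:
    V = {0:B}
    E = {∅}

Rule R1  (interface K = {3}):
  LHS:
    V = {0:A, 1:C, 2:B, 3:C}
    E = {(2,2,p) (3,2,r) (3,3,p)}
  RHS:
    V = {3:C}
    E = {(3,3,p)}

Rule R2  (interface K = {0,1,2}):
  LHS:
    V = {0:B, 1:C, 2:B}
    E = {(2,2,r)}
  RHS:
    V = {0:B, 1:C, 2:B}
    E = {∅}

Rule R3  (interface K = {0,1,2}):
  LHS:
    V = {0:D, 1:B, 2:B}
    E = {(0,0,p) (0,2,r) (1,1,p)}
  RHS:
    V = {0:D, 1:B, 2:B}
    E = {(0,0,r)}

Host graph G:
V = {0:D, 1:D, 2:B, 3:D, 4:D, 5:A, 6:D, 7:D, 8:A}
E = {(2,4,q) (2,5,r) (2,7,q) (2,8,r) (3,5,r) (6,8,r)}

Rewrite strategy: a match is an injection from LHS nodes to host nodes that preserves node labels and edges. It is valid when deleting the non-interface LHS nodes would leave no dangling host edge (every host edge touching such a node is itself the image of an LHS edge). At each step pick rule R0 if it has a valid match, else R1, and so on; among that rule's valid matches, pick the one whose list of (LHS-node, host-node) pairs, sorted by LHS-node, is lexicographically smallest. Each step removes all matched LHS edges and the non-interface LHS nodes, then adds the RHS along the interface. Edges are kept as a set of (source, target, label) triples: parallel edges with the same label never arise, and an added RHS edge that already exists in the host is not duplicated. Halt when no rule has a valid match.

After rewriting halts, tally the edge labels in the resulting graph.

initial: |V|=9 |E|=6  E = 2-q->4 2-r->5 2-q->7 2-r->8 3-r->5 6-r->8
step 1: apply R0 at {0↦2, 1↦3, 2↦4, 3↦5}  → |V|=6 |E|=3  E = 2-q->7 2-r->8 6-r->8
step 2: apply R0 at {0↦2, 1↦6, 2↦7, 3↦8}  → |V|=3 |E|=0  E = ∅
normal form: no rule applies after step 2
NF edges: []

Answer: (no edges)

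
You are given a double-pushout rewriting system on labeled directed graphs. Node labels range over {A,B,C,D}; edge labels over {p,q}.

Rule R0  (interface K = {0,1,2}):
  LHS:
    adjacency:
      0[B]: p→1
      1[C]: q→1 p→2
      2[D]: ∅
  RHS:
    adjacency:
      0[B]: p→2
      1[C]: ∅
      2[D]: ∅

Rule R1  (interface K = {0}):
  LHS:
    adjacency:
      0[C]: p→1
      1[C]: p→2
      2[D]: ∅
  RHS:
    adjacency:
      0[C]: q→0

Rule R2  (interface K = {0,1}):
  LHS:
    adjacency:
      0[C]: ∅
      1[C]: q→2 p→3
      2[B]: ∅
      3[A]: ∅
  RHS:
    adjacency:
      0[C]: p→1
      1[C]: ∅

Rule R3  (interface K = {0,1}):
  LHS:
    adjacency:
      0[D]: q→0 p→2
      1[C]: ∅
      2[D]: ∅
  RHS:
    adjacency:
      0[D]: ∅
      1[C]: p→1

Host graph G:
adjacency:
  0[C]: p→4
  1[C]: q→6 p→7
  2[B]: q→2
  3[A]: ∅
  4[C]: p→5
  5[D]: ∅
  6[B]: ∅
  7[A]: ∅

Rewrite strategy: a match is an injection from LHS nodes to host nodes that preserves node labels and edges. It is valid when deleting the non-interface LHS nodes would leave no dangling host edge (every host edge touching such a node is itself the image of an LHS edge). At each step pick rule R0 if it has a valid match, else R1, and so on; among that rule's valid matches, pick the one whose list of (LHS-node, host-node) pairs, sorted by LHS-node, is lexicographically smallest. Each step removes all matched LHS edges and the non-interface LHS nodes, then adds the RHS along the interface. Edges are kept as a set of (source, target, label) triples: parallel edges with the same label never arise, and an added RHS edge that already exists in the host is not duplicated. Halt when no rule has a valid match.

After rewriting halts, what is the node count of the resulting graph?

Answer: 4

Derivation:
initial: |V|=8 |E|=5  E = 0-p->4 1-q->6 1-p->7 2-q->2 4-p->5
step 1: apply R1 at {0↦0, 1↦4, 2↦5}  → |V|=6 |E|=4  E = 0-q->0 1-q->6 1-p->7 2-q->2
step 2: apply R2 at {0↦0, 1↦1, 2↦6, 3↦7}  → |V|=4 |E|=3  E = 0-q->0 0-p->1 2-q->2
normal form: no rule applies after step 2
NF nodes: {0:C, 1:C, 2:B, 3:A}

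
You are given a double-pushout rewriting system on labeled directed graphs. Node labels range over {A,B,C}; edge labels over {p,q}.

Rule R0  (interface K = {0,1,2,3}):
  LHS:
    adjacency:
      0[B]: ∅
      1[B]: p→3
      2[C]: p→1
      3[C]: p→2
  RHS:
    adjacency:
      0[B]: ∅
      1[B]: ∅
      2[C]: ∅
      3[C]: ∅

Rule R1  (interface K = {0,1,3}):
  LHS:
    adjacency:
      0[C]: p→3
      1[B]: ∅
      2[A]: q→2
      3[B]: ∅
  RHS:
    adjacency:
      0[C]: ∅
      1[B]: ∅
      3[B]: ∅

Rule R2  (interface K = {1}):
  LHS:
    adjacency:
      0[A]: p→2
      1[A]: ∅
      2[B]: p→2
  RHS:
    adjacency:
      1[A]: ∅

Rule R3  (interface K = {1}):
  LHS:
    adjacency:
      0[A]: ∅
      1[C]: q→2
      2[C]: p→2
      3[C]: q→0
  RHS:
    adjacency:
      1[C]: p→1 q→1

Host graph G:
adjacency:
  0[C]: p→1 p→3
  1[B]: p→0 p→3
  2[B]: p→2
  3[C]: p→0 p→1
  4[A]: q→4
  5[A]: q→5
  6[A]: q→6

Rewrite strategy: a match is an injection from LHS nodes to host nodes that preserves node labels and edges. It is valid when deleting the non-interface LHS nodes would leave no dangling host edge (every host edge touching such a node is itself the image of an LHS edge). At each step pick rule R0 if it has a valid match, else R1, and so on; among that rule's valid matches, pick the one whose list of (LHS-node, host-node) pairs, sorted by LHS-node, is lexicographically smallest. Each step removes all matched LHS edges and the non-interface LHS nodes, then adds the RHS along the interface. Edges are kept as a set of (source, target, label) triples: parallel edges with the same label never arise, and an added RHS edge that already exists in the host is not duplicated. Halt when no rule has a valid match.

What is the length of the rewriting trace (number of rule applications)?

[0] host  ⇒  7 nodes, 10 edges  {0-p->1 0-p->3 1-p->0 1-p->3 2-p->2 3-p->0 3-p->1 4-q->4 5-q->5 6-q->6}
[1] R0 @ {0↦2, 1↦1, 2↦0, 3↦3}  ⇒  7 nodes, 7 edges  {0-p->3 1-p->0 2-p->2 3-p->1 4-q->4 5-q->5 6-q->6}
[2] R0 @ {0↦2, 1↦1, 2↦3, 3↦0}  ⇒  7 nodes, 4 edges  {2-p->2 4-q->4 5-q->5 6-q->6}
halt: no rule applies after step 2

Answer: 2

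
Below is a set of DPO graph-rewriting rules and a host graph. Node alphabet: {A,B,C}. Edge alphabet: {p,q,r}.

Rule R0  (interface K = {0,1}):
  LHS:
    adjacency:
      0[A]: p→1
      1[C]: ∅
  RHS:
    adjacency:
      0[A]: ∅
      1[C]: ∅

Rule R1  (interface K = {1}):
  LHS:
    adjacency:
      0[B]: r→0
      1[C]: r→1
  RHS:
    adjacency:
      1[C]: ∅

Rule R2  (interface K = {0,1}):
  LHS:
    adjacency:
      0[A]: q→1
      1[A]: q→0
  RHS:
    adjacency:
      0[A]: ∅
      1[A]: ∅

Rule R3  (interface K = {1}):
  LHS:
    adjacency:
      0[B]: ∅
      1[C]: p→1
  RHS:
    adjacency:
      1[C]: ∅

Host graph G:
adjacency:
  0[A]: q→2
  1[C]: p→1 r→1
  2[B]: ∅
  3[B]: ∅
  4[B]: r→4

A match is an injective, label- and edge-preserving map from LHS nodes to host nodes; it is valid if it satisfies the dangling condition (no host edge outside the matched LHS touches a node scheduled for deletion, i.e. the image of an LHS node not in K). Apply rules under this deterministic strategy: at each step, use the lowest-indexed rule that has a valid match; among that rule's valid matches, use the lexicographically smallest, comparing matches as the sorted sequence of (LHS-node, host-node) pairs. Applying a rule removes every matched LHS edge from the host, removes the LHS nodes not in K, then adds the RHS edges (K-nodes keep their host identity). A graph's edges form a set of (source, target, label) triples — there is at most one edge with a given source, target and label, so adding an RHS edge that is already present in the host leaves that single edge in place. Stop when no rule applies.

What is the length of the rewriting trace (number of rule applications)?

start.  V:5 E:4  edges: 0-q->2 1-p->1 1-r->1 4-r->4
1. fire R1 via {0↦4, 1↦1}  →  V:4 E:2  edges: 0-q->2 1-p->1
2. fire R3 via {0↦3, 1↦1}  →  V:3 E:1  edges: 0-q->2
normal form: no rule applies after step 2

Answer: 2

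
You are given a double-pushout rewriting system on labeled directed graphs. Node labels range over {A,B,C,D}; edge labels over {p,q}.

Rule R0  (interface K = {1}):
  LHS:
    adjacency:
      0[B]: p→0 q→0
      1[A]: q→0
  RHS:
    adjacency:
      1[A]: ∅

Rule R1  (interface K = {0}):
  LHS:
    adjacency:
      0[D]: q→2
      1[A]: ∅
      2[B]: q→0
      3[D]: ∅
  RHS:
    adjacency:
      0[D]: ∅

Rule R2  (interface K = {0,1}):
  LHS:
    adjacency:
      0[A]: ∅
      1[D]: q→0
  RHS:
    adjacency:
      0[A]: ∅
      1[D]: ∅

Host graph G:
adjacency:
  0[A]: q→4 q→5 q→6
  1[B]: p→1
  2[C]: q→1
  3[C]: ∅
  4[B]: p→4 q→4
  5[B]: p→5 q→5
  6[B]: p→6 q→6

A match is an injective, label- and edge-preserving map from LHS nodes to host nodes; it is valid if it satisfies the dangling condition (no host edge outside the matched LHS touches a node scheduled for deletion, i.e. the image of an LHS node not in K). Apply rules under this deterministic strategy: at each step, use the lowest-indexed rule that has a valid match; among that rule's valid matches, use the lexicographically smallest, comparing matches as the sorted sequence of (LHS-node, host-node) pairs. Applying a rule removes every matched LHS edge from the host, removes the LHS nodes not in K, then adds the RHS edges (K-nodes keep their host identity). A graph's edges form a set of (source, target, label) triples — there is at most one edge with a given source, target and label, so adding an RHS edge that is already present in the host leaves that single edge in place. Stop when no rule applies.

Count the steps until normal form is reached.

Answer: 3

Rewrite trace:
start.  V:7 E:11  edges: 0-q->4 0-q->5 0-q->6 1-p->1 2-q->1 4-p->4 4-q->4 5-p->5 5-q->5 6-p->6 6-q->6
1. fire R0 via {0↦4, 1↦0}  →  V:6 E:8  edges: 0-q->5 0-q->6 1-p->1 2-q->1 5-p->5 5-q->5 6-p->6 6-q->6
2. fire R0 via {0↦5, 1↦0}  →  V:5 E:5  edges: 0-q->6 1-p->1 2-q->1 6-p->6 6-q->6
3. fire R0 via {0↦6, 1↦0}  →  V:4 E:2  edges: 1-p->1 2-q->1
normal form: no rule applies after step 3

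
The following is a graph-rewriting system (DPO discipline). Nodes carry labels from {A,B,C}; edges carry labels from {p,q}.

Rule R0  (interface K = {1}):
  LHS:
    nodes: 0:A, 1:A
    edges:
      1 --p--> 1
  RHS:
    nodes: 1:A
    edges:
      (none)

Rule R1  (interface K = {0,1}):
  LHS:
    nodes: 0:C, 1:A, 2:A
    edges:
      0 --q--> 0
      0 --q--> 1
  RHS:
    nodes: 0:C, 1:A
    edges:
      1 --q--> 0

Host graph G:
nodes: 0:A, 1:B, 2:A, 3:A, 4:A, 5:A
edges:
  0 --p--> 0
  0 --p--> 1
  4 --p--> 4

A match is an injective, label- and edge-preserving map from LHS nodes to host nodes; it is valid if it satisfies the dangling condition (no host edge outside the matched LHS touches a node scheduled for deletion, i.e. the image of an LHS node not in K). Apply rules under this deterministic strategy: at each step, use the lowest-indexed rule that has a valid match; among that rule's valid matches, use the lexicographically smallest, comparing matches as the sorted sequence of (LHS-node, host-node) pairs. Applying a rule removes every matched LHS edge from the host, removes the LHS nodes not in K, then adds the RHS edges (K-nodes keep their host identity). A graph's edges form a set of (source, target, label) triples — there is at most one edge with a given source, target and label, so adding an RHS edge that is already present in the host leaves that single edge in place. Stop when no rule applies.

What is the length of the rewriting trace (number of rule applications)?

Answer: 2

Derivation:
start.  V:6 E:3  edges: 0-p->0 0-p->1 4-p->4
1. fire R0 via {0↦2, 1↦0}  →  V:5 E:2  edges: 0-p->1 4-p->4
2. fire R0 via {0↦3, 1↦4}  →  V:4 E:1  edges: 0-p->1
halt: no rule applies after step 2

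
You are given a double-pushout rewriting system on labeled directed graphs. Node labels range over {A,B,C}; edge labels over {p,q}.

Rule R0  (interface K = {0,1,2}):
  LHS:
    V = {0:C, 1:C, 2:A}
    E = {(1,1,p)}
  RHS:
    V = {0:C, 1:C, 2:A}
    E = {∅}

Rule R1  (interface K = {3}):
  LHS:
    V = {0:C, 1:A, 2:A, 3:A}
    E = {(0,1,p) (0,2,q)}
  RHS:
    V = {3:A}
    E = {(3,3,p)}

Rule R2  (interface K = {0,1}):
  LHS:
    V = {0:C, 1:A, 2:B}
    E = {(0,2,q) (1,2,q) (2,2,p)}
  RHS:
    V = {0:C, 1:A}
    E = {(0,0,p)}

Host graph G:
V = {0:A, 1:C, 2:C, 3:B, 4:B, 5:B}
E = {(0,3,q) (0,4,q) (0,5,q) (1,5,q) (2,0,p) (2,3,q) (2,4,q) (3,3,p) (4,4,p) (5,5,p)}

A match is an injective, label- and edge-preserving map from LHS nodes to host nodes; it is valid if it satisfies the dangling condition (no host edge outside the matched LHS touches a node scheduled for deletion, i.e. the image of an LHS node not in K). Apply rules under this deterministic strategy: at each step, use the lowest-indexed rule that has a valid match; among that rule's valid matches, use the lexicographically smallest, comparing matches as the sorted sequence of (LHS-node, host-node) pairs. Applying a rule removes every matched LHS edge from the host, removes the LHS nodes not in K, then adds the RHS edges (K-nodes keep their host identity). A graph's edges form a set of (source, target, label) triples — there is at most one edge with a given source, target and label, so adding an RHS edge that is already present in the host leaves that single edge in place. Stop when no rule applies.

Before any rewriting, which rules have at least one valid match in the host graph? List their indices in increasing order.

R0: no valid match — LHS pattern not found
R1: no valid match — LHS pattern not found
R2: 3 valid matches — {0↦1, 1↦0, 2↦5}, {0↦2, 1↦0, 2↦3}, {0↦2, 1↦0, 2↦4}

Answer: [R2]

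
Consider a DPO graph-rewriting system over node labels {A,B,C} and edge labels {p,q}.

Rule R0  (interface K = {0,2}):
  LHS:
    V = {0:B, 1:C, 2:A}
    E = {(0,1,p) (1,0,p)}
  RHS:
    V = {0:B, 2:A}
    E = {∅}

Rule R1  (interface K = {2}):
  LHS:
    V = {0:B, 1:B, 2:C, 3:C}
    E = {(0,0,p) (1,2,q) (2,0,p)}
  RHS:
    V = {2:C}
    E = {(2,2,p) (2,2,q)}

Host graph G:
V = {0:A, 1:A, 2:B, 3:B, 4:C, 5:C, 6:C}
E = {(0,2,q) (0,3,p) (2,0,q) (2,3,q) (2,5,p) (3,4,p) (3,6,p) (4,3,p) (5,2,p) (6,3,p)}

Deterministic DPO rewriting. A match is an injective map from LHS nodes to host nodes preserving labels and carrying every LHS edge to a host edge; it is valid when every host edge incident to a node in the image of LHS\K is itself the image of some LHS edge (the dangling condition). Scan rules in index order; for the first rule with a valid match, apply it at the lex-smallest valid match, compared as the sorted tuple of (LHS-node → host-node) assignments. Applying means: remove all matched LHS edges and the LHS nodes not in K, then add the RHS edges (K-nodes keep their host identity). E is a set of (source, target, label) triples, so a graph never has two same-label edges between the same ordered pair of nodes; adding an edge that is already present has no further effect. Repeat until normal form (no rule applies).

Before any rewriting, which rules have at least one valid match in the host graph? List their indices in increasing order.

Answer: [R0]

Rewrite trace:
R0: 6 valid matches — {0↦2, 1↦5, 2↦0}, {0↦2, 1↦5, 2↦1}, {0↦3, 1↦4, 2↦0} (+3 more)
R1: no valid match — LHS pattern not found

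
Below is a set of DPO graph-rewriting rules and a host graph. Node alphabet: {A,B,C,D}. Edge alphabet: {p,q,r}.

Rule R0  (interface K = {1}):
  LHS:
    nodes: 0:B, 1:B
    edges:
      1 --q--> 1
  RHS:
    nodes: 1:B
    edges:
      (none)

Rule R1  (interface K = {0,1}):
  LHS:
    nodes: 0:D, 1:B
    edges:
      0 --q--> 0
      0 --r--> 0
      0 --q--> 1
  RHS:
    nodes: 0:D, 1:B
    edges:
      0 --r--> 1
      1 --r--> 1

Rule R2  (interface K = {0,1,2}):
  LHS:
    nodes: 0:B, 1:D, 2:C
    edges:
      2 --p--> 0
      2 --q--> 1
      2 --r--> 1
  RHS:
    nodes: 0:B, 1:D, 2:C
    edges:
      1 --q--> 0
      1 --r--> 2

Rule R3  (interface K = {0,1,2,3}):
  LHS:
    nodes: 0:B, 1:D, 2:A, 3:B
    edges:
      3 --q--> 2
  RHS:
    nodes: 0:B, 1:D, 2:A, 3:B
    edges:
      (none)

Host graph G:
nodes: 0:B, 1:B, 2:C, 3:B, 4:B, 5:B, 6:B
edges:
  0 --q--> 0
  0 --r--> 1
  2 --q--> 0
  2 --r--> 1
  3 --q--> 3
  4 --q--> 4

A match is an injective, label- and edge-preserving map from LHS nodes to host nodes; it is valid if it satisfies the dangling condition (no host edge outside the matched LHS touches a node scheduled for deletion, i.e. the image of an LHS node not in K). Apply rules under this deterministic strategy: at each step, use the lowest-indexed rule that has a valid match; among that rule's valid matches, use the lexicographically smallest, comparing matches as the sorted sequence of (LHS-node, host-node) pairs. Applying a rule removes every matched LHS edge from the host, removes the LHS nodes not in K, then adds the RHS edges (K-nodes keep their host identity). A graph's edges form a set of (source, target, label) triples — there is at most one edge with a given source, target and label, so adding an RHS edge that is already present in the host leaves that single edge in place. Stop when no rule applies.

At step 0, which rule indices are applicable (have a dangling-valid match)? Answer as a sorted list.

R0: 6 valid matches — {0↦5, 1↦0}, {0↦5, 1↦3}, {0↦5, 1↦4} (+3 more)
R1: no valid match — LHS pattern not found
R2: no valid match — LHS pattern not found
R3: no valid match — LHS pattern not found

Answer: [R0]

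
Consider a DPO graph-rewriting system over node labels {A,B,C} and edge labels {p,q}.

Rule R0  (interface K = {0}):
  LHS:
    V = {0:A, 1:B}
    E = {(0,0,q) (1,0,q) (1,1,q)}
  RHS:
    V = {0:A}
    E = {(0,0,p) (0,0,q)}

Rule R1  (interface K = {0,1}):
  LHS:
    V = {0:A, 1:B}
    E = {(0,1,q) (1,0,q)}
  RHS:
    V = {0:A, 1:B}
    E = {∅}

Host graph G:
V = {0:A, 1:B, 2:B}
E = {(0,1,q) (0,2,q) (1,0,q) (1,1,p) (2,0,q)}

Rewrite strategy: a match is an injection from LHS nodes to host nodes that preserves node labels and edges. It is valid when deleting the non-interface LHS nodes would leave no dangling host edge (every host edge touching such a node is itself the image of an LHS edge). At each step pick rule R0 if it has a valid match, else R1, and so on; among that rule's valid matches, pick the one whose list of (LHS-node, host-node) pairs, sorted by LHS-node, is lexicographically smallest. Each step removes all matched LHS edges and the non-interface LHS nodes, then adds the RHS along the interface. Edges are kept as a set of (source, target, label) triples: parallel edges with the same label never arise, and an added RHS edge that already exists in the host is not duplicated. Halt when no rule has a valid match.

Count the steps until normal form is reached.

Answer: 2

Rewrite trace:
start.  V:3 E:5  edges: 0-q->1 0-q->2 1-q->0 1-p->1 2-q->0
1. fire R1 via {0↦0, 1↦1}  →  V:3 E:3  edges: 0-q->2 1-p->1 2-q->0
2. fire R1 via {0↦0, 1↦2}  →  V:3 E:1  edges: 1-p->1
normal form: no rule applies after step 2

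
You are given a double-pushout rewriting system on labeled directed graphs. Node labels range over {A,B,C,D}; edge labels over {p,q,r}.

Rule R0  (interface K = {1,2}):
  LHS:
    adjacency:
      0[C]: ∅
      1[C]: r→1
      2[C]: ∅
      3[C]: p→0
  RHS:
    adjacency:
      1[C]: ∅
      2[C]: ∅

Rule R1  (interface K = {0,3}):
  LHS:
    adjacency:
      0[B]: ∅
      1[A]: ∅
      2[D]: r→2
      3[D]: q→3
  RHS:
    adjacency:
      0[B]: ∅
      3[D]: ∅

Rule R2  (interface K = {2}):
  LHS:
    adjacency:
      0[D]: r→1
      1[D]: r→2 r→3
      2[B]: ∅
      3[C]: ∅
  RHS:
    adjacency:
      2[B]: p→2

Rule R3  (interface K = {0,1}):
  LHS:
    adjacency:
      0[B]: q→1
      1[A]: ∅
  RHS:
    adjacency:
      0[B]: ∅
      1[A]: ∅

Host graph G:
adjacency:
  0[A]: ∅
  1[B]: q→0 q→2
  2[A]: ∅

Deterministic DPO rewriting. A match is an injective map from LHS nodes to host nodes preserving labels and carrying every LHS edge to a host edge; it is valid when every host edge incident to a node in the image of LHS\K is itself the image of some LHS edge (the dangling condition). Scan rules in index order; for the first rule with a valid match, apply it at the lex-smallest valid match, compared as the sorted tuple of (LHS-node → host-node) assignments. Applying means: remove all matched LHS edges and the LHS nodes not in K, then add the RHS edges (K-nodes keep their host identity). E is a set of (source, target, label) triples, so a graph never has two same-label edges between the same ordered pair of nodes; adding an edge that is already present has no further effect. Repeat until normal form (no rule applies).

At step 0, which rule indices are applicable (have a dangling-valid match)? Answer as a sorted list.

Answer: [R3]

Steps:
R0: no valid match — LHS pattern not found
R1: no valid match — LHS pattern not found
R2: no valid match — LHS pattern not found
R3: 2 valid matches — {0↦1, 1↦0}, {0↦1, 1↦2}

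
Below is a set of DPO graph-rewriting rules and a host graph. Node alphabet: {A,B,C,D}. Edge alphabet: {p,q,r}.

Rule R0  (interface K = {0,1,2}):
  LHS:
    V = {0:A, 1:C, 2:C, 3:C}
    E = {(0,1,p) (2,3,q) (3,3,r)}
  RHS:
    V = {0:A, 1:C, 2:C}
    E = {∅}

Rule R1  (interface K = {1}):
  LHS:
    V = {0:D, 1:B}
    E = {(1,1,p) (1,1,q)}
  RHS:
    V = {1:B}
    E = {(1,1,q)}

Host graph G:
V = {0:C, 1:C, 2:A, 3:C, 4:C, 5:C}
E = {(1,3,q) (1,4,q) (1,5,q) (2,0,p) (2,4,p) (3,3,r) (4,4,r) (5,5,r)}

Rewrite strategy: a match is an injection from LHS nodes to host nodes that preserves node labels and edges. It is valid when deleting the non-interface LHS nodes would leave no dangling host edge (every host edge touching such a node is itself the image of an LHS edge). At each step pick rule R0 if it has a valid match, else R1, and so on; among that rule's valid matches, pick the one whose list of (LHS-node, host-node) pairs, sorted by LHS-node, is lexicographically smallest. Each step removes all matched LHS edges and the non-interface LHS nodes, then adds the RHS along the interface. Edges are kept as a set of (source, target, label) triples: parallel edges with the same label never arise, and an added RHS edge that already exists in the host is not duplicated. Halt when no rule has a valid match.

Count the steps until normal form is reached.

[0] host  ⇒  6 nodes, 8 edges  {1-q->3 1-q->4 1-q->5 2-p->0 2-p->4 3-r->3 4-r->4 5-r->5}
[1] R0 @ {0↦2, 1↦0, 2↦1, 3↦3}  ⇒  5 nodes, 5 edges  {1-q->4 1-q->5 2-p->4 4-r->4 5-r->5}
[2] R0 @ {0↦2, 1↦4, 2↦1, 3↦5}  ⇒  4 nodes, 2 edges  {1-q->4 4-r->4}
final graph: no rule applies after step 2

Answer: 2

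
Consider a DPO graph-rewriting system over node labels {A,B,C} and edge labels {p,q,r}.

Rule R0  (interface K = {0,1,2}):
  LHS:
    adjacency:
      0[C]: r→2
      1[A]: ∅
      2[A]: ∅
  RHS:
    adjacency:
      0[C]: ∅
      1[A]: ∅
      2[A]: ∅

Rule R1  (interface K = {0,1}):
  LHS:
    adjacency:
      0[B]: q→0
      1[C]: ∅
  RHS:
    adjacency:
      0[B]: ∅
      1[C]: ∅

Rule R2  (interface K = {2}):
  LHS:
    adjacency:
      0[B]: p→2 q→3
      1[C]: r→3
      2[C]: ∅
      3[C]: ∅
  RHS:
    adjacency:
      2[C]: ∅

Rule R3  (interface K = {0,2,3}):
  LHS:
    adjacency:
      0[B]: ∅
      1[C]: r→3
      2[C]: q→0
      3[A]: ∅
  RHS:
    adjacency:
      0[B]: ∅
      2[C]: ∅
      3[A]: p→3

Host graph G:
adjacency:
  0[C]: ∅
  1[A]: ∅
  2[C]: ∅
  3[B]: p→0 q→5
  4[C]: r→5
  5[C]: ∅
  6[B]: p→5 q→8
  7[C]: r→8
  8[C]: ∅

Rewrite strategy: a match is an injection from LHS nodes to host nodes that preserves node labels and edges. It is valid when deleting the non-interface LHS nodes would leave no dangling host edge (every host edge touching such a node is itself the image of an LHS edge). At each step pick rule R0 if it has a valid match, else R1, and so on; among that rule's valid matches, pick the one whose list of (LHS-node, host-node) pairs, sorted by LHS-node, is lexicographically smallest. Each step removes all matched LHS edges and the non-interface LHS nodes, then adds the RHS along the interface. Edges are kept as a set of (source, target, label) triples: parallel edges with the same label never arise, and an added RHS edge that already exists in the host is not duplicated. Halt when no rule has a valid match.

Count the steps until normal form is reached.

start.  V:9 E:6  edges: 3-p->0 3-q->5 4-r->5 6-p->5 6-q->8 7-r->8
1. fire R2 via {0↦6, 1↦7, 2↦5, 3↦8}  →  V:6 E:3  edges: 3-p->0 3-q->5 4-r->5
2. fire R2 via {0↦3, 1↦4, 2↦0, 3↦5}  →  V:3 E:0  edges: ∅
final graph: no rule applies after step 2

Answer: 2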